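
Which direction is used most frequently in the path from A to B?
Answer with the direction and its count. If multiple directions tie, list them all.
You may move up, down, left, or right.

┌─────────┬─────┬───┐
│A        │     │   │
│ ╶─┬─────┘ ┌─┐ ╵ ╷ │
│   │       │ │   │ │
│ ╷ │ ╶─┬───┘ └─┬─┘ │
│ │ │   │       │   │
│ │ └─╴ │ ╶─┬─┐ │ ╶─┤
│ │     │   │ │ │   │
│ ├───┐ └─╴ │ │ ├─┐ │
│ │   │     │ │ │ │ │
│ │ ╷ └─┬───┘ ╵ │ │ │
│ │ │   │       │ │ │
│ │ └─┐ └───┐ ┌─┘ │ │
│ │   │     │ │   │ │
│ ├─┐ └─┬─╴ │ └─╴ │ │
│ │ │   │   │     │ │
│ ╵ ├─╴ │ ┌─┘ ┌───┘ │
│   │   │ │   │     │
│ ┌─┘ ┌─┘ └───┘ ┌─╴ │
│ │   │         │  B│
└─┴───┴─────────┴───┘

Directions: down, right, down, down, right, right, up, left, up, right, right, right, up, right, right, down, right, up, right, down, down, left, down, right, down, down, down, down, down, down
Counts: {'down': 13, 'right': 11, 'up': 4, 'left': 2}
Most common: down (13 times)

Solution:

┌─────────┬─────┬───┐
│A        │↱ → ↓│↱ ↓│
│ ╶─┬─────┘ ┌─┐ ╵ ╷ │
│↳ ↓│↱ → → ↑│ │↳ ↑│↓│
│ ╷ │ ╶─┬───┘ └─┬─┘ │
│ │↓│↑ ↰│       │↓ ↲│
│ │ └─╴ │ ╶─┬─┐ │ ╶─┤
│ │↳ → ↑│   │ │ │↳ ↓│
│ ├───┐ └─╴ │ │ ├─┐ │
│ │   │     │ │ │ │↓│
│ │ ╷ └─┬───┘ ╵ │ │ │
│ │ │   │       │ │↓│
│ │ └─┐ └───┐ ┌─┘ │ │
│ │   │     │ │   │↓│
│ ├─┐ └─┬─╴ │ └─╴ │ │
│ │ │   │   │     │↓│
│ ╵ ├─╴ │ ┌─┘ ┌───┘ │
│   │   │ │   │    ↓│
│ ┌─┘ ┌─┘ └───┘ ┌─╴ │
│ │   │         │  B│
└─┴───┴─────────┴───┘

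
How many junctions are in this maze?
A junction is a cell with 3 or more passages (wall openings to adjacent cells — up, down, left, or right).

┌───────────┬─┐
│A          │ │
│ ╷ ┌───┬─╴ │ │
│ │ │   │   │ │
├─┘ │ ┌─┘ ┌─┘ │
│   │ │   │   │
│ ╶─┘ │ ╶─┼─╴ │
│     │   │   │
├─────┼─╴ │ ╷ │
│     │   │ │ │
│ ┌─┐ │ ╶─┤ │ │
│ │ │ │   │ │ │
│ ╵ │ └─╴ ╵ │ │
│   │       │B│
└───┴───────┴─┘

Checking each cell for number of passages:

Junctions found (3+ passages):
  (0, 1): 3 passages
  (2, 6): 3 passages
  (3, 6): 3 passages
  (6, 4): 3 passages
Total junctions: 4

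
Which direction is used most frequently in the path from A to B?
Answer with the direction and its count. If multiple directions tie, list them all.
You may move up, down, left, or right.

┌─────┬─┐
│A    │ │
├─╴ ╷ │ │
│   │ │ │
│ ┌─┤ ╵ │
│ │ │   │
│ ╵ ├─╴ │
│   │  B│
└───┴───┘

Directions: right, right, down, down, right, down
Counts: {'right': 3, 'down': 3}
Most common: down and right (tied at 3 times each)

Solution:

┌─────┬─┐
│A → ↓│ │
├─╴ ╷ │ │
│   │↓│ │
│ ┌─┤ ╵ │
│ │ │↳ ↓│
│ ╵ ├─╴ │
│   │  B│
└───┴───┘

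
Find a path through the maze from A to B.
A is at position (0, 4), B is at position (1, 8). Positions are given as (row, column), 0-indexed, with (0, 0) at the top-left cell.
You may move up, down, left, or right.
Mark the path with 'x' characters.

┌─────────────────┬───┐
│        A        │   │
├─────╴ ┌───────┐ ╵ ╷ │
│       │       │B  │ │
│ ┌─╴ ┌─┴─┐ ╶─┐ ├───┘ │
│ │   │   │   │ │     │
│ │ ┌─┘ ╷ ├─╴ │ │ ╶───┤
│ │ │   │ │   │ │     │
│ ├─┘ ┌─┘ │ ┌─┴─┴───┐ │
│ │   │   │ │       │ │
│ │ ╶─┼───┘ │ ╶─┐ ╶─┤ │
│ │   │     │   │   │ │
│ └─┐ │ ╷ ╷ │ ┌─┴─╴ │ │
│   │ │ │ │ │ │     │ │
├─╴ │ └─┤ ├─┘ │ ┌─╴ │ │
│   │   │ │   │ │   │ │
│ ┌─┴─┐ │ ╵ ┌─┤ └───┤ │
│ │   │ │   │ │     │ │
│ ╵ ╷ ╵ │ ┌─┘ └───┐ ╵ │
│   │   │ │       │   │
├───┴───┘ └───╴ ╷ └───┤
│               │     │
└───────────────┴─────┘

Finding the shortest path from (0, 4) to (1, 8):
Path length: 5 steps
Directions: right → right → right → right → down

Solution:

┌─────────────────┬───┐
│        A x x x x│   │
├─────╴ ┌───────┐ ╵ ╷ │
│       │       │B  │ │
│ ┌─╴ ┌─┴─┐ ╶─┐ ├───┘ │
│ │   │   │   │ │     │
│ │ ┌─┘ ╷ ├─╴ │ │ ╶───┤
│ │ │   │ │   │ │     │
│ ├─┘ ┌─┘ │ ┌─┴─┴───┐ │
│ │   │   │ │       │ │
│ │ ╶─┼───┘ │ ╶─┐ ╶─┤ │
│ │   │     │   │   │ │
│ └─┐ │ ╷ ╷ │ ┌─┴─╴ │ │
│   │ │ │ │ │ │     │ │
├─╴ │ └─┤ ├─┘ │ ┌─╴ │ │
│   │   │ │   │ │   │ │
│ ┌─┴─┐ │ ╵ ┌─┤ └───┤ │
│ │   │ │   │ │     │ │
│ ╵ ╷ ╵ │ ┌─┘ └───┐ ╵ │
│   │   │ │       │   │
├───┴───┘ └───╴ ╷ └───┤
│               │     │
└───────────────┴─────┘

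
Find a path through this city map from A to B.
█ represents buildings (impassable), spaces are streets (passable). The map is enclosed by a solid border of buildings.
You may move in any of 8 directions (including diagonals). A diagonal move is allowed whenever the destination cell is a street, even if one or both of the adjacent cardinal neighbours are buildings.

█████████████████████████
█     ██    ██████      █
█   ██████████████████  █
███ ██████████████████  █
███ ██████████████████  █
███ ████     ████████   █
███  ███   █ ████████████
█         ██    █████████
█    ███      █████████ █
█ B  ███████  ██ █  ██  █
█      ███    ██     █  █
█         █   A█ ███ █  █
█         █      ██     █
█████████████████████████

Finding the shortest path from A to B:
Movement: 8-directional
Path length: 12 steps
Directions: left → left → left → up-left → down-left → left → left → left → left → left → up-left → up-left

Solution:

█████████████████████████
█     ██    ██████      █
█   ██████████████████  █
███ ██████████████████  █
███ ██████████████████  █
███ ████     ████████   █
███  ███   █ ████████████
█         ██    █████████
█    ███      █████████ █
█ B  ███████  ██ █  ██  █
█  ↖   ███↙   ██     █  █
█   ↖←←←←←█↖←←A█ ███ █  █
█         █      ██     █
█████████████████████████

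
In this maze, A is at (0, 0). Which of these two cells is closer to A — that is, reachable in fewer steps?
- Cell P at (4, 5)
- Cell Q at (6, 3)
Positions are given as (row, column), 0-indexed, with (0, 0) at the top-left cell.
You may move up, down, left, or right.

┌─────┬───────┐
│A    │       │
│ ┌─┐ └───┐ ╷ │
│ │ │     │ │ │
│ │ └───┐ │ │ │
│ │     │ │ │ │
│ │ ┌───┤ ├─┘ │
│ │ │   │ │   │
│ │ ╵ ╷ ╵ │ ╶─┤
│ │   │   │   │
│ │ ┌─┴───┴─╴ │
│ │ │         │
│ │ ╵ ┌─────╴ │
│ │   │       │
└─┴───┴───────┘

Shortest path A → P at (4, 5): 23 steps
Shortest path A → Q at (6, 3): 25 steps

P is closer (23 steps vs 25 steps).

Path to P:

┌─────┬───────┐
│A → ↓│       │
│ ┌─┐ └───┐ ╷ │
│ │ │↳ → ↓│ │ │
│ │ └───┐ │ │ │
│ │     │↓│ │ │
│ │ ┌───┤ ├─┘ │
│ │ │↓ ↰│↓│   │
│ │ ╵ ╷ ╵ │ ╶─┤
│ │↓ ↲│↑ ↲│P ↰│
│ │ ┌─┴───┴─╴ │
│ │↓│↱ → → → ↑│
│ │ ╵ ┌─────╴ │
│ │↳ ↑│       │
└─┴───┴───────┘

Path to Q:

┌─────┬───────┐
│A → ↓│       │
│ ┌─┐ └───┐ ╷ │
│ │ │↳ → ↓│ │ │
│ │ └───┐ │ │ │
│ │     │↓│ │ │
│ │ ┌───┤ ├─┘ │
│ │ │↓ ↰│↓│   │
│ │ ╵ ╷ ╵ │ ╶─┤
│ │↓ ↲│↑ ↲│   │
│ │ ┌─┴───┴─╴ │
│ │↓│↱ → → → ↓│
│ │ ╵ ┌─────╴ │
│ │↳ ↑│Q ← ← ↲│
└─┴───┴───────┘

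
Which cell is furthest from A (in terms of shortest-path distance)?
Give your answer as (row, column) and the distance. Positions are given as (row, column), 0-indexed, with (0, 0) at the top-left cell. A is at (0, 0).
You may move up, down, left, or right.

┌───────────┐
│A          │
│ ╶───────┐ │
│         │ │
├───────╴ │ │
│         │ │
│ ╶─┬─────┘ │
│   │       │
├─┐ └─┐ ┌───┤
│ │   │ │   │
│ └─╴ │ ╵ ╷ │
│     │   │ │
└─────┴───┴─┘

Computing BFS distances from A to all cells:
Furthest cell: (4, 0)
Distance: 18 steps

Path from A to the furthest cell:

┌───────────┐
│A          │
│ ╶───────┐ │
│↳ → → → ↓│ │
├───────╴ │ │
│↓ ← ← ← ↲│ │
│ ╶─┬─────┘ │
│↳ ↓│       │
├─┐ └─┐ ┌───┤
│B│↳ ↓│ │   │
│ └─╴ │ ╵ ╷ │
│↑ ← ↲│   │ │
└─────┴───┴─┘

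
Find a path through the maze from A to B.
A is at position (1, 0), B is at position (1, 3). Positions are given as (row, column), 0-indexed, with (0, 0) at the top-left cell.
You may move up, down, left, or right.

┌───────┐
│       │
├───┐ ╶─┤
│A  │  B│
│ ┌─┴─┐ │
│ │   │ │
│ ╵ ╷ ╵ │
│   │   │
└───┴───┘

Finding the shortest path from (1, 0) to (1, 3):
Path length: 9 steps
Directions: down → down → right → up → right → down → right → up → up

Solution:

┌───────┐
│       │
├───┐ ╶─┤
│A  │  B│
│ ┌─┴─┐ │
│↓│↱ ↓│↑│
│ ╵ ╷ ╵ │
│↳ ↑│↳ ↑│
└───┴───┘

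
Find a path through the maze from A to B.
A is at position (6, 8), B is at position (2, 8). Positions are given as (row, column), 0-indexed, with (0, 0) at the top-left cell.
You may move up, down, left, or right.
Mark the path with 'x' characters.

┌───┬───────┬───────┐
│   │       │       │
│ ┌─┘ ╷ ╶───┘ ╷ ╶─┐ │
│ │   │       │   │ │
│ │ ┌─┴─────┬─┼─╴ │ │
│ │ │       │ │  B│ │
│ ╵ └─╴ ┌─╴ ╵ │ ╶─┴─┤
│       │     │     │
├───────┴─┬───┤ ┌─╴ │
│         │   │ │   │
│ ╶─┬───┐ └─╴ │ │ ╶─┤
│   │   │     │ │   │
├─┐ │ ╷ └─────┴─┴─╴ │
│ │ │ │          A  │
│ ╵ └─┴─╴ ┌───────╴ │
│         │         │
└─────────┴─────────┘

Finding the shortest path from (6, 8) to (2, 8):
Path length: 10 steps
Directions: right → up → left → up → right → up → left → left → up → right

Solution:

┌───┬───────┬───────┐
│   │       │       │
│ ┌─┘ ╷ ╶───┘ ╷ ╶─┐ │
│ │   │       │   │ │
│ │ ┌─┴─────┬─┼─╴ │ │
│ │ │       │ │x B│ │
│ ╵ └─╴ ┌─╴ ╵ │ ╶─┴─┤
│       │     │x x x│
├───────┴─┬───┤ ┌─╴ │
│         │   │ │x x│
│ ╶─┬───┐ └─╴ │ │ ╶─┤
│   │   │     │ │x x│
├─┐ │ ╷ └─────┴─┴─╴ │
│ │ │ │          A x│
│ ╵ └─┴─╴ ┌───────╴ │
│         │         │
└─────────┴─────────┘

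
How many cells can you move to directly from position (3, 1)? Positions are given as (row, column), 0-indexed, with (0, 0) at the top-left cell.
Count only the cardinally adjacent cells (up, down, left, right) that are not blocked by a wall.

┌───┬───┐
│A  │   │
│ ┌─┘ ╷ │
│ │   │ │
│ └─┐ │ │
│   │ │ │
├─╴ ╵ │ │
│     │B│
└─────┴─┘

Checking passable neighbors of (3, 1):
Neighbors: (2, 1), (3, 0), (3, 2)
Count: 3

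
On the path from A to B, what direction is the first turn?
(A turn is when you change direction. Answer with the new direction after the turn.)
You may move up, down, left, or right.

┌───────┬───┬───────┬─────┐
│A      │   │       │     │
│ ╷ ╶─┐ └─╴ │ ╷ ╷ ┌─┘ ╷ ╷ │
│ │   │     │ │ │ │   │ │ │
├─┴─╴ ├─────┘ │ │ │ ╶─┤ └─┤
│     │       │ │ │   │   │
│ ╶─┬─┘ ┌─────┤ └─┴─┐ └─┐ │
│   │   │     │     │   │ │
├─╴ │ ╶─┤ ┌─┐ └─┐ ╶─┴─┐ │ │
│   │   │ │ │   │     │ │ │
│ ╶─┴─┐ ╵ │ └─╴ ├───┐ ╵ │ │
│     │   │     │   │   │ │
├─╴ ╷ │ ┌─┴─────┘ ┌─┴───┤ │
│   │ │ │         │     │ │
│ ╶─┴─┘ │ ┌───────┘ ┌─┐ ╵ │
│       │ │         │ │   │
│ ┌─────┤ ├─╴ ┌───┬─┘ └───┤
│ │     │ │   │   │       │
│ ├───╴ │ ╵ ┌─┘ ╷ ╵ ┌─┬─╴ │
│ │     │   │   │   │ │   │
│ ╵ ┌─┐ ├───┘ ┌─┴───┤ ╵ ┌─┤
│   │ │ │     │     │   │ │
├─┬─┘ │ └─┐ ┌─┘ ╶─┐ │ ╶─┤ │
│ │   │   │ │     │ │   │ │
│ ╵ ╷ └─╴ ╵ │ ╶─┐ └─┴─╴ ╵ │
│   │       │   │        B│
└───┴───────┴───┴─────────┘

Directions: right, down, right, down, left, left, down, right, down, left, down, right, down, left, down, down, down, down, right, up, right, right, down, down, right, down, right, up, up, right, up, right, up, right, down, right, up, right, right, right, down, left, down, left, down, right, down, right
First turn direction: down

Solution:

┌───────┬───┬───────┬─────┐
│A ↓    │   │       │     │
│ ╷ ╶─┐ └─╴ │ ╷ ╷ ┌─┘ ╷ ╷ │
│ │↳ ↓│     │ │ │ │   │ │ │
├─┴─╴ ├─────┘ │ │ │ ╶─┤ └─┤
│↓ ← ↲│       │ │ │   │   │
│ ╶─┬─┘ ┌─────┤ └─┴─┐ └─┐ │
│↳ ↓│   │     │     │   │ │
├─╴ │ ╶─┤ ┌─┐ └─┐ ╶─┴─┐ │ │
│↓ ↲│   │ │ │   │     │ │ │
│ ╶─┴─┐ ╵ │ └─╴ ├───┐ ╵ │ │
│↳ ↓  │   │     │   │   │ │
├─╴ ╷ │ ┌─┴─────┘ ┌─┴───┤ │
│↓ ↲│ │ │         │     │ │
│ ╶─┴─┘ │ ┌───────┘ ┌─┐ ╵ │
│↓      │ │         │ │   │
│ ┌─────┤ ├─╴ ┌───┬─┘ └───┤
│↓│     │ │   │↱ ↓│↱ → → ↓│
│ ├───╴ │ ╵ ┌─┘ ╷ ╵ ┌─┬─╴ │
│↓│↱ → ↓│   │↱ ↑│↳ ↑│ │↓ ↲│
│ ╵ ┌─┐ ├───┘ ┌─┴───┤ ╵ ┌─┤
│↳ ↑│ │↓│  ↱ ↑│     │↓ ↲│ │
├─┬─┘ │ └─┐ ┌─┘ ╶─┐ │ ╶─┤ │
│ │   │↳ ↓│↑│     │ │↳ ↓│ │
│ ╵ ╷ └─╴ ╵ │ ╶─┐ └─┴─╴ ╵ │
│   │    ↳ ↑│   │      ↳ B│
└───┴───────┴───┴─────────┘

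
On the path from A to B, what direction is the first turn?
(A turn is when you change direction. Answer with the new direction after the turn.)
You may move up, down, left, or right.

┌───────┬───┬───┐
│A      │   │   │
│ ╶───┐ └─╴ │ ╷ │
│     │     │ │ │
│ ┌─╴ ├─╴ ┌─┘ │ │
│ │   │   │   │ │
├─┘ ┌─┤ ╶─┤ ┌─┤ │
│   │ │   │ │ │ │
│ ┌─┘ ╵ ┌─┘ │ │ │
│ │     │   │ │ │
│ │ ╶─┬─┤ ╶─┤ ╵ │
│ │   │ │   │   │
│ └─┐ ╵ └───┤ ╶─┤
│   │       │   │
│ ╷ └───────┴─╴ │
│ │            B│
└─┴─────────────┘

Directions: down, right, right, down, left, down, left, down, down, down, right, down, right, right, right, right, right, right
First turn direction: right

Solution:

┌───────┬───┬───┐
│A      │   │   │
│ ╶───┐ └─╴ │ ╷ │
│↳ → ↓│     │ │ │
│ ┌─╴ ├─╴ ┌─┘ │ │
│ │↓ ↲│   │   │ │
├─┘ ┌─┤ ╶─┤ ┌─┤ │
│↓ ↲│ │   │ │ │ │
│ ┌─┘ ╵ ┌─┘ │ │ │
│↓│     │   │ │ │
│ │ ╶─┬─┤ ╶─┤ ╵ │
│↓│   │ │   │   │
│ └─┐ ╵ └───┤ ╶─┤
│↳ ↓│       │   │
│ ╷ └───────┴─╴ │
│ │↳ → → → → → B│
└─┴─────────────┘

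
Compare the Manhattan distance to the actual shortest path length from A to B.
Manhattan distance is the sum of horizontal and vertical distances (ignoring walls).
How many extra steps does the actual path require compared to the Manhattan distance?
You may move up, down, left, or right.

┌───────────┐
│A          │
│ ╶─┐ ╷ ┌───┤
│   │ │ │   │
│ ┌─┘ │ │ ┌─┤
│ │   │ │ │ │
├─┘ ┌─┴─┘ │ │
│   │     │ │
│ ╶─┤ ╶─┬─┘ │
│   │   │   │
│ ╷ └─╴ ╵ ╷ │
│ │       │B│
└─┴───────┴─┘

Manhattan distance: |5 - 0| + |5 - 0| = 10
Actual path length: 16
Extra steps: 16 - 10 = 6

Solution:

┌───────────┐
│A → ↓      │
│ ╶─┐ ╷ ┌───┤
│   │↓│ │   │
│ ┌─┘ │ │ ┌─┤
│ │↓ ↲│ │ │ │
├─┘ ┌─┴─┘ │ │
│↓ ↲│     │ │
│ ╶─┤ ╶─┬─┘ │
│↳ ↓│   │↱ ↓│
│ ╷ └─╴ ╵ ╷ │
│ │↳ → → ↑│B│
└─┴───────┴─┘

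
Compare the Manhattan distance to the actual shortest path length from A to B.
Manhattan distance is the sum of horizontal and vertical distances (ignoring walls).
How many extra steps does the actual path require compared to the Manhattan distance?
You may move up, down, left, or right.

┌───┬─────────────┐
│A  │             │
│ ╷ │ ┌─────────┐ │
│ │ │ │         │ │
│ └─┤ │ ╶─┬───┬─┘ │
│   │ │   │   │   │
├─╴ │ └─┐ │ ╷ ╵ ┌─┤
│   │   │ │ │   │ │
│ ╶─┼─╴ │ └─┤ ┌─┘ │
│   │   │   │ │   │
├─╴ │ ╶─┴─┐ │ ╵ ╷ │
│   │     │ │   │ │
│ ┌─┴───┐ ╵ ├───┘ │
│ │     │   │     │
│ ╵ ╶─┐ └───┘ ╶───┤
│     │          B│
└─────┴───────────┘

Manhattan distance: |7 - 0| + |8 - 0| = 15
Actual path length: 21
Extra steps: 21 - 15 = 6

Solution:

┌───┬─────────────┐
│A  │             │
│ ╷ │ ┌─────────┐ │
│↓│ │ │         │ │
│ └─┤ │ ╶─┬───┬─┘ │
│↳ ↓│ │   │   │   │
├─╴ │ └─┐ │ ╷ ╵ ┌─┤
│↓ ↲│   │ │ │   │ │
│ ╶─┼─╴ │ └─┤ ┌─┘ │
│↳ ↓│   │   │ │   │
├─╴ │ ╶─┴─┐ │ ╵ ╷ │
│↓ ↲│     │ │   │ │
│ ┌─┴───┐ ╵ ├───┘ │
│↓│↱ → ↓│   │     │
│ ╵ ╶─┐ └───┘ ╶───┤
│↳ ↑  │↳ → → → → B│
└─────┴───────────┘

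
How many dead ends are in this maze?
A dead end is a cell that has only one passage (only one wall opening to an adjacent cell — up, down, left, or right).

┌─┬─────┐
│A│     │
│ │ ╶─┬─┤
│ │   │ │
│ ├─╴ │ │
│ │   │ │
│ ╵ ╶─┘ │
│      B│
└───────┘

Checking each cell for number of passages:

Dead ends found at positions:
  (0, 0)
  (0, 3)
  (1, 3)
Total dead ends: 3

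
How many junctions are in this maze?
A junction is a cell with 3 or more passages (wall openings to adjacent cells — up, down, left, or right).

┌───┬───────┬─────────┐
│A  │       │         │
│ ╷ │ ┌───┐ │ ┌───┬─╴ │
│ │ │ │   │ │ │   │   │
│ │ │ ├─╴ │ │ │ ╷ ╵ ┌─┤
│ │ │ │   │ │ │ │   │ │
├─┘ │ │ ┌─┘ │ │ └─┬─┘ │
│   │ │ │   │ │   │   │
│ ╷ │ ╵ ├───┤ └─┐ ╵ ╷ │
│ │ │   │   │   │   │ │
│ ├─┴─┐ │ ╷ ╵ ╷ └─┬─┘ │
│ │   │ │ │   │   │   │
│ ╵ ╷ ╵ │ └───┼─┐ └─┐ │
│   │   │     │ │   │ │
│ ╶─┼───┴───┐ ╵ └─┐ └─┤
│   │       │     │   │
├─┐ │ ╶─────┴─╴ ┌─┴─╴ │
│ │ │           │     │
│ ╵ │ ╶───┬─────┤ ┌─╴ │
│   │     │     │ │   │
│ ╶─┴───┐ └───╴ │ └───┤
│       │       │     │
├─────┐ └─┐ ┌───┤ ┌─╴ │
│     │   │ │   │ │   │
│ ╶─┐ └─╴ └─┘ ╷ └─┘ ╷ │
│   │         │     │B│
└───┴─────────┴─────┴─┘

Checking each cell for number of passages:

Junctions found (3+ passages):
  (3, 1): 3 passages
  (3, 10): 3 passages
  (4, 3): 3 passages
  (4, 6): 3 passages
  (5, 10): 3 passages
  (6, 0): 3 passages
  (7, 7): 4 passages
  (8, 2): 3 passages
  (8, 10): 3 passages
  (9, 0): 3 passages
  (10, 5): 3 passages
  (10, 8): 3 passages
  (11, 10): 3 passages
  (12, 4): 3 passages
Total junctions: 14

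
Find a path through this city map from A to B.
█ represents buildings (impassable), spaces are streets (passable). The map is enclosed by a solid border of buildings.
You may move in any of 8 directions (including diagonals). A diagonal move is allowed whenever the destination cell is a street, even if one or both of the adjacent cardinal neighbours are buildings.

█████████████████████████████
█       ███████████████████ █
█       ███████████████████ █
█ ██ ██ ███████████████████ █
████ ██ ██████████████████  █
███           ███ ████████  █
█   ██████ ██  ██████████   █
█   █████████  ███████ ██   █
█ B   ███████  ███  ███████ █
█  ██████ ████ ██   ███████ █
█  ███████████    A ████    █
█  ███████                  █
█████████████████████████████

Finding the shortest path from A to B:
Movement: 8-directional
Path length: 19 steps
Directions: left → left → left → up-left → up → up → up-left → up-left → left → left → left → left → left → left → left → left → down-left → down → down-left

Solution:

█████████████████████████████
█       ███████████████████ █
█       ███████████████████ █
█ ██ ██ ███████████████████ █
████ ██ ██████████████████  █
███ ↙←←←←←←←← ███ ████████  █
█  ↓██████ ██↖ ██████████   █
█  ↙█████████ ↖███████ ██   █
█ B   ███████ ↑███  ███████ █
█  ██████ ████↑██   ███████ █
█  ███████████ ↖←←A ████    █
█  ███████                  █
█████████████████████████████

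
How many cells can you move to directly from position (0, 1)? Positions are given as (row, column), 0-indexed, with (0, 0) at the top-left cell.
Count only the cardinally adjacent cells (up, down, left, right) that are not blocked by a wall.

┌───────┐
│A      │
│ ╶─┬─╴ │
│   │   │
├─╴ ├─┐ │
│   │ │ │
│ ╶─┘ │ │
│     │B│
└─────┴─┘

Checking passable neighbors of (0, 1):
Neighbors: (0, 0), (0, 2)
Count: 2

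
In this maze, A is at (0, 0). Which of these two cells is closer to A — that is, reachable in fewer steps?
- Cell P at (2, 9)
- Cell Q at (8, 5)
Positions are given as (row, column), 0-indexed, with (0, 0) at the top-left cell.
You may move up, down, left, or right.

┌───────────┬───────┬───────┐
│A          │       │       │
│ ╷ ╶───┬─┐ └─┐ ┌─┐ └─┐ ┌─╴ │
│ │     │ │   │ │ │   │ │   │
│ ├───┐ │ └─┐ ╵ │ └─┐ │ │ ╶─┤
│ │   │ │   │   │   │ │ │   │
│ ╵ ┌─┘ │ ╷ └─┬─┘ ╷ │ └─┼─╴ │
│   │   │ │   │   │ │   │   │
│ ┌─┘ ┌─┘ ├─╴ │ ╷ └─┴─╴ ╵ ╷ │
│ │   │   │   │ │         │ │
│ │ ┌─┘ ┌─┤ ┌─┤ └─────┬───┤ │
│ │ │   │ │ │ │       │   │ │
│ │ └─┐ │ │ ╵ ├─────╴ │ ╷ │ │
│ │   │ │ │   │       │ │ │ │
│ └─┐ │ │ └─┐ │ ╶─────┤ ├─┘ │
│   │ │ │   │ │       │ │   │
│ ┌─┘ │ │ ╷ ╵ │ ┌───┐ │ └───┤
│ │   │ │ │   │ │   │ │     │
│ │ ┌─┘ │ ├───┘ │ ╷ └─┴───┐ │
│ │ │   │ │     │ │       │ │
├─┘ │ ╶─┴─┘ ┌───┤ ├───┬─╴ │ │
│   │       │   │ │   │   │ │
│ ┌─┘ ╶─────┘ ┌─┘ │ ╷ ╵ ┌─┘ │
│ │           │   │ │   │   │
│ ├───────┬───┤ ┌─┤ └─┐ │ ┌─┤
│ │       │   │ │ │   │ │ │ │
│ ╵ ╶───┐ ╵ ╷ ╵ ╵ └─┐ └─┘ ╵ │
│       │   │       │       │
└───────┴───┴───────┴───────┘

Shortest path A → P at (2, 9): 25 steps
Shortest path A → Q at (8, 5): 63 steps

P is closer (25 steps vs 63 steps).

Path to P:

┌───────────┬───────┬───────┐
│A → → → → ↓│  ↱ → ↓│       │
│ ╷ ╶───┬─┐ └─┐ ┌─┐ └─┐ ┌─╴ │
│ │     │ │↳ ↓│↑│ │↳ ↓│ │   │
│ ├───┐ │ └─┐ ╵ │ └─┐ │ │ ╶─┤
│ │   │ │   │↳ ↑│↱ P│↓│ │   │
│ ╵ ┌─┘ │ ╷ └─┬─┘ ╷ │ └─┼─╴ │
│   │   │ │   │  ↑│ │↳ ↓│   │
│ ┌─┘ ┌─┘ ├─╴ │ ╷ └─┴─╴ ╵ ╷ │
│ │   │   │   │ │↑ ← ← ↲  │ │
│ │ ┌─┘ ┌─┤ ┌─┤ └─────┬───┤ │
│ │ │   │ │ │ │       │   │ │
│ │ └─┐ │ │ ╵ ├─────╴ │ ╷ │ │
│ │   │ │ │   │       │ │ │ │
│ └─┐ │ │ └─┐ │ ╶─────┤ ├─┘ │
│   │ │ │   │ │       │ │   │
│ ┌─┘ │ │ ╷ ╵ │ ┌───┐ │ └───┤
│ │   │ │ │   │ │   │ │     │
│ │ ┌─┘ │ ├───┘ │ ╷ └─┴───┐ │
│ │ │   │ │     │ │       │ │
├─┘ │ ╶─┴─┘ ┌───┤ ├───┬─╴ │ │
│   │       │   │ │   │   │ │
│ ┌─┘ ╶─────┘ ┌─┘ │ ╷ ╵ ┌─┘ │
│ │           │   │ │   │   │
│ ├───────┬───┤ ┌─┤ └─┐ │ ┌─┤
│ │       │   │ │ │   │ │ │ │
│ ╵ ╶───┐ ╵ ╷ ╵ ╵ └─┐ └─┘ ╵ │
│       │   │       │       │
└───────┴───┴───────┴───────┘

Path to Q:

┌───────────┬───────┬───────┐
│A → → → → ↓│  ↱ → ↓│       │
│ ╷ ╶───┬─┐ └─┐ ┌─┐ └─┐ ┌─╴ │
│ │     │ │↳ ↓│↑│ │↳ ↓│ │   │
│ ├───┐ │ └─┐ ╵ │ └─┐ │ │ ╶─┤
│ │   │ │↱ ↓│↳ ↑│   │↓│ │   │
│ ╵ ┌─┘ │ ╷ └─┬─┘ ╷ │ └─┼─╴ │
│   │   │↑│↳ ↓│↓ ↰│ │↳ ↓│   │
│ ┌─┘ ┌─┘ ├─╴ │ ╷ └─┴─╴ ╵ ╷ │
│ │   │↱ ↑│↓ ↲│↓│↑ ← ← ↲  │ │
│ │ ┌─┘ ┌─┤ ┌─┤ └─────┬───┤ │
│ │ │  ↑│ │↓│ │↳ → → ↓│   │ │
│ │ └─┐ │ │ ╵ ├─────╴ │ ╷ │ │
│ │   │↑│ │↳ ↓│↓ ← ← ↲│ │ │ │
│ └─┐ │ │ └─┐ │ ╶─────┤ ├─┘ │
│   │ │↑│   │↓│↓      │ │   │
│ ┌─┘ │ │ ╷ ╵ │ ┌───┐ │ └───┤
│ │   │↑│ │Q ↲│↓│   │ │     │
│ │ ┌─┘ │ ├───┘ │ ╷ └─┴───┐ │
│ │ │↱ ↑│ │↓ ← ↲│ │       │ │
├─┘ │ ╶─┴─┘ ┌───┤ ├───┬─╴ │ │
│   │↑ ← ← ↲│   │ │   │   │ │
│ ┌─┘ ╶─────┘ ┌─┘ │ ╷ ╵ ┌─┘ │
│ │           │   │ │   │   │
│ ├───────┬───┤ ┌─┤ └─┐ │ ┌─┤
│ │       │   │ │ │   │ │ │ │
│ ╵ ╶───┐ ╵ ╷ ╵ ╵ └─┐ └─┘ ╵ │
│       │   │       │       │
└───────┴───┴───────┴───────┘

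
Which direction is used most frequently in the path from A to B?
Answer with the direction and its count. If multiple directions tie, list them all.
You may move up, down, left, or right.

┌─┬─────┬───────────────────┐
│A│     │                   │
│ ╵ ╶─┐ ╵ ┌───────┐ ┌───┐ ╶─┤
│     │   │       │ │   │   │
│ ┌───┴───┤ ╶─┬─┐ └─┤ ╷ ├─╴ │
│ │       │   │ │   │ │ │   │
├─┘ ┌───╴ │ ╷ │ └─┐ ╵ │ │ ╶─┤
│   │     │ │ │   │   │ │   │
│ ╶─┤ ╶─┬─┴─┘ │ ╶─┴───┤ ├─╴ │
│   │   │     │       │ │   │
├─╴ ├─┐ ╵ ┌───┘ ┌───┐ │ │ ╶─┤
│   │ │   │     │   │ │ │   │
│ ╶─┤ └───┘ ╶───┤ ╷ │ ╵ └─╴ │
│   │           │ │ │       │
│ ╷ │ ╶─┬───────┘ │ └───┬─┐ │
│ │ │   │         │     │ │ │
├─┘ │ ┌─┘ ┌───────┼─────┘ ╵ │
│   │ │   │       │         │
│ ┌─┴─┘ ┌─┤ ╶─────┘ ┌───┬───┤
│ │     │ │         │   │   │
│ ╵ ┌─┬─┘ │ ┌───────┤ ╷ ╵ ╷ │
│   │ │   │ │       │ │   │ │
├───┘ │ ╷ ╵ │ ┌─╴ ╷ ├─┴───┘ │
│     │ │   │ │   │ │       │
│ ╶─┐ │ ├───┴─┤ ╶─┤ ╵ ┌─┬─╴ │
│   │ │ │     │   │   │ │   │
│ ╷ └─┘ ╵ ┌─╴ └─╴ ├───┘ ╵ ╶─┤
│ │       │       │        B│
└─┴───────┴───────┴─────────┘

Directions: down, right, up, right, right, down, right, up, right, right, right, right, right, right, right, right, down, right, down, left, down, right, down, left, down, right, down, down, down, left, left, left, left, down, left, left, left, left, down, down, left, up, left, down, down, down, right, up, right, right, down, right, right, up, left, up, right, up, right, down, down, right, up, right, right, right, down, left, down, right
Counts: {'down': 21, 'right': 27, 'up': 8, 'left': 14}
Most common: right (27 times)

Solution:

┌─┬─────┬───────────────────┐
│A│↱ → ↓│↱ → → → → → → → ↓  │
│ ╵ ╶─┐ ╵ ┌───────┐ ┌───┐ ╶─┤
│↳ ↑  │↳ ↑│       │ │   │↳ ↓│
│ ┌───┴───┤ ╶─┬─┐ └─┤ ╷ ├─╴ │
│ │       │   │ │   │ │ │↓ ↲│
├─┘ ┌───╴ │ ╷ │ └─┐ ╵ │ │ ╶─┤
│   │     │ │ │   │   │ │↳ ↓│
│ ╶─┤ ╶─┬─┴─┘ │ ╶─┴───┤ ├─╴ │
│   │   │     │       │ │↓ ↲│
├─╴ ├─┐ ╵ ┌───┘ ┌───┐ │ │ ╶─┤
│   │ │   │     │   │ │ │↳ ↓│
│ ╶─┤ └───┘ ╶───┤ ╷ │ ╵ └─╴ │
│   │           │ │ │      ↓│
│ ╷ │ ╶─┬───────┘ │ └───┬─┐ │
│ │ │   │         │     │ │↓│
├─┘ │ ┌─┘ ┌───────┼─────┘ ╵ │
│   │ │   │       │↓ ← ← ← ↲│
│ ┌─┴─┘ ┌─┤ ╶─────┘ ┌───┬───┤
│ │     │ │↓ ← ← ← ↲│   │   │
│ ╵ ┌─┬─┘ │ ┌───────┤ ╷ ╵ ╷ │
│   │ │↓ ↰│↓│    ↱ ↓│ │   │ │
├───┘ │ ╷ ╵ │ ┌─╴ ╷ ├─┴───┘ │
│     │↓│↑ ↲│ │↱ ↑│↓│↱ → → ↓│
│ ╶─┐ │ ├───┴─┤ ╶─┤ ╵ ┌─┬─╴ │
│   │ │↓│↱ → ↓│↑ ↰│↳ ↑│ │↓ ↲│
│ ╷ └─┘ ╵ ┌─╴ └─╴ ├───┘ ╵ ╶─┤
│ │    ↳ ↑│  ↳ → ↑│      ↳ B│
└─┴───────┴───────┴─────────┘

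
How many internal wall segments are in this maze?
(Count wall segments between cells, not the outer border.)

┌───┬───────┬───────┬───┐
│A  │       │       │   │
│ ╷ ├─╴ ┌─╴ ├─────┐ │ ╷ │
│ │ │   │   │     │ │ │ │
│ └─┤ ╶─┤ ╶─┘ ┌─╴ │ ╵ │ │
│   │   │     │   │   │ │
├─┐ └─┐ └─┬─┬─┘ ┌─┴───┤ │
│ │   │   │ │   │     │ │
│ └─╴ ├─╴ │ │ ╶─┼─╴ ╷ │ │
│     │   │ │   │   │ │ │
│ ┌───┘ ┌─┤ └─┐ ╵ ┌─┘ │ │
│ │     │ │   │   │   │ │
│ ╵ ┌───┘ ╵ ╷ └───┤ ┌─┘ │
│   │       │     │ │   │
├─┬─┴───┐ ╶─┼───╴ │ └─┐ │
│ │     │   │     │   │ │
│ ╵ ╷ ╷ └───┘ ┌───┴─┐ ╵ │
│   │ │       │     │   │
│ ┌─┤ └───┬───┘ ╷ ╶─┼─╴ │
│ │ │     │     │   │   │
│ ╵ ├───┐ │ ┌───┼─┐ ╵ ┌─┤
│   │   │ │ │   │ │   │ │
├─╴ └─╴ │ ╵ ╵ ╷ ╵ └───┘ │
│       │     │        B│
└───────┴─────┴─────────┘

Counting internal wall segments:
Total internal walls: 121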